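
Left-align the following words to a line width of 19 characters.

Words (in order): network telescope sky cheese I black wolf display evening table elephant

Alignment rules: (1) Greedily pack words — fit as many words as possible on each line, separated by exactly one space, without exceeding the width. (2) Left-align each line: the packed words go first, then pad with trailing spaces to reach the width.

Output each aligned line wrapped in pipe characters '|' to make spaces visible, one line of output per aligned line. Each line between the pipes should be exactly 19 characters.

Answer: |network telescope  |
|sky cheese I black |
|wolf display       |
|evening table      |
|elephant           |

Derivation:
Line 1: ['network', 'telescope'] (min_width=17, slack=2)
Line 2: ['sky', 'cheese', 'I', 'black'] (min_width=18, slack=1)
Line 3: ['wolf', 'display'] (min_width=12, slack=7)
Line 4: ['evening', 'table'] (min_width=13, slack=6)
Line 5: ['elephant'] (min_width=8, slack=11)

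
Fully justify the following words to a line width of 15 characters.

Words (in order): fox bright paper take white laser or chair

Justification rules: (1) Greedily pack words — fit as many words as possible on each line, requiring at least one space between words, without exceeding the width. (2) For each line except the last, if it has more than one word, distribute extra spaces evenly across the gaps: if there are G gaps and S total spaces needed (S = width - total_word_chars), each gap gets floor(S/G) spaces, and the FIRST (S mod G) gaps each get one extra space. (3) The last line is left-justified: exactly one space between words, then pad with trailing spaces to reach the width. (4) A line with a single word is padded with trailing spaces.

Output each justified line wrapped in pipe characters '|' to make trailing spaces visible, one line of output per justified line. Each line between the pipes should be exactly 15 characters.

Answer: |fox      bright|
|paper      take|
|white  laser or|
|chair          |

Derivation:
Line 1: ['fox', 'bright'] (min_width=10, slack=5)
Line 2: ['paper', 'take'] (min_width=10, slack=5)
Line 3: ['white', 'laser', 'or'] (min_width=14, slack=1)
Line 4: ['chair'] (min_width=5, slack=10)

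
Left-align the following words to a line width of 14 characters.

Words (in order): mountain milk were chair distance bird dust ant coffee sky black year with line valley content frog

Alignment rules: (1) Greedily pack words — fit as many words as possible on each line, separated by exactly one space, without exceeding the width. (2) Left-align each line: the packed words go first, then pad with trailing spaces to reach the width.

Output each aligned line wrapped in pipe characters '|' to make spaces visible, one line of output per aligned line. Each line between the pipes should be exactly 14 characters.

Line 1: ['mountain', 'milk'] (min_width=13, slack=1)
Line 2: ['were', 'chair'] (min_width=10, slack=4)
Line 3: ['distance', 'bird'] (min_width=13, slack=1)
Line 4: ['dust', 'ant'] (min_width=8, slack=6)
Line 5: ['coffee', 'sky'] (min_width=10, slack=4)
Line 6: ['black', 'year'] (min_width=10, slack=4)
Line 7: ['with', 'line'] (min_width=9, slack=5)
Line 8: ['valley', 'content'] (min_width=14, slack=0)
Line 9: ['frog'] (min_width=4, slack=10)

Answer: |mountain milk |
|were chair    |
|distance bird |
|dust ant      |
|coffee sky    |
|black year    |
|with line     |
|valley content|
|frog          |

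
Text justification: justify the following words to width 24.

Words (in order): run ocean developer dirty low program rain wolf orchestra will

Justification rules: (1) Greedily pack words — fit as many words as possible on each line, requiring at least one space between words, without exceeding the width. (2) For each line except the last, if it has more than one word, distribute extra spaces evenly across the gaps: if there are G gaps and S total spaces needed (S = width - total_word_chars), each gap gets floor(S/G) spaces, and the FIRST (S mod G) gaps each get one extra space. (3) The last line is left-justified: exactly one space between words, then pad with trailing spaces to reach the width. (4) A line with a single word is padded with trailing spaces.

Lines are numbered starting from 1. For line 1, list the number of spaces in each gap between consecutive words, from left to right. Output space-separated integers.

Line 1: ['run', 'ocean', 'developer'] (min_width=19, slack=5)
Line 2: ['dirty', 'low', 'program', 'rain'] (min_width=22, slack=2)
Line 3: ['wolf', 'orchestra', 'will'] (min_width=19, slack=5)

Answer: 4 3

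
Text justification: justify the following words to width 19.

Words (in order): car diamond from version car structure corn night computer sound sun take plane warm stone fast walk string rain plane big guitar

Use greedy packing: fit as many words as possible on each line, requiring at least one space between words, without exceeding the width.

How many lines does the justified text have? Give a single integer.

Answer: 9

Derivation:
Line 1: ['car', 'diamond', 'from'] (min_width=16, slack=3)
Line 2: ['version', 'car'] (min_width=11, slack=8)
Line 3: ['structure', 'corn'] (min_width=14, slack=5)
Line 4: ['night', 'computer'] (min_width=14, slack=5)
Line 5: ['sound', 'sun', 'take'] (min_width=14, slack=5)
Line 6: ['plane', 'warm', 'stone'] (min_width=16, slack=3)
Line 7: ['fast', 'walk', 'string'] (min_width=16, slack=3)
Line 8: ['rain', 'plane', 'big'] (min_width=14, slack=5)
Line 9: ['guitar'] (min_width=6, slack=13)
Total lines: 9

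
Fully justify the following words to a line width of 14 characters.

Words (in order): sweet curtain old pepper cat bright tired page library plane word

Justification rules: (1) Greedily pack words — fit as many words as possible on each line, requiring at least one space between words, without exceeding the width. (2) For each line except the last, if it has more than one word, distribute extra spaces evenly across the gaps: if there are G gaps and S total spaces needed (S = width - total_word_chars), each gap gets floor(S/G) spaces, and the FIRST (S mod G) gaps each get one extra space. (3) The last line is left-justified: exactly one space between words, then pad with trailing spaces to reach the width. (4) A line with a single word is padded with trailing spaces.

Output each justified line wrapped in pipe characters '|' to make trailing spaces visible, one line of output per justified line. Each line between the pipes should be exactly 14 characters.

Answer: |sweet  curtain|
|old pepper cat|
|bright   tired|
|page   library|
|plane word    |

Derivation:
Line 1: ['sweet', 'curtain'] (min_width=13, slack=1)
Line 2: ['old', 'pepper', 'cat'] (min_width=14, slack=0)
Line 3: ['bright', 'tired'] (min_width=12, slack=2)
Line 4: ['page', 'library'] (min_width=12, slack=2)
Line 5: ['plane', 'word'] (min_width=10, slack=4)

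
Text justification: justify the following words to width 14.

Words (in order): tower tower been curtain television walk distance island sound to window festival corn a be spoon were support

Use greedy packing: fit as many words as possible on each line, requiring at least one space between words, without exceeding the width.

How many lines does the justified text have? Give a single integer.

Line 1: ['tower', 'tower'] (min_width=11, slack=3)
Line 2: ['been', 'curtain'] (min_width=12, slack=2)
Line 3: ['television'] (min_width=10, slack=4)
Line 4: ['walk', 'distance'] (min_width=13, slack=1)
Line 5: ['island', 'sound'] (min_width=12, slack=2)
Line 6: ['to', 'window'] (min_width=9, slack=5)
Line 7: ['festival', 'corn'] (min_width=13, slack=1)
Line 8: ['a', 'be', 'spoon'] (min_width=10, slack=4)
Line 9: ['were', 'support'] (min_width=12, slack=2)
Total lines: 9

Answer: 9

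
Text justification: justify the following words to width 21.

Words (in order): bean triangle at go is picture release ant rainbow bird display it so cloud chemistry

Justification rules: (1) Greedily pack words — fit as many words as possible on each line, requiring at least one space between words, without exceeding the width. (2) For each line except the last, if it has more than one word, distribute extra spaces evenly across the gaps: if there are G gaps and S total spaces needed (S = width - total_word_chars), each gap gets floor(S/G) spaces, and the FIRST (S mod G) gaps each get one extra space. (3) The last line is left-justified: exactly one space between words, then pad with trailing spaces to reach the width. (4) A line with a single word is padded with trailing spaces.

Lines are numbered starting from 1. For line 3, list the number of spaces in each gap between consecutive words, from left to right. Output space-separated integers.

Line 1: ['bean', 'triangle', 'at', 'go'] (min_width=19, slack=2)
Line 2: ['is', 'picture', 'release'] (min_width=18, slack=3)
Line 3: ['ant', 'rainbow', 'bird'] (min_width=16, slack=5)
Line 4: ['display', 'it', 'so', 'cloud'] (min_width=19, slack=2)
Line 5: ['chemistry'] (min_width=9, slack=12)

Answer: 4 3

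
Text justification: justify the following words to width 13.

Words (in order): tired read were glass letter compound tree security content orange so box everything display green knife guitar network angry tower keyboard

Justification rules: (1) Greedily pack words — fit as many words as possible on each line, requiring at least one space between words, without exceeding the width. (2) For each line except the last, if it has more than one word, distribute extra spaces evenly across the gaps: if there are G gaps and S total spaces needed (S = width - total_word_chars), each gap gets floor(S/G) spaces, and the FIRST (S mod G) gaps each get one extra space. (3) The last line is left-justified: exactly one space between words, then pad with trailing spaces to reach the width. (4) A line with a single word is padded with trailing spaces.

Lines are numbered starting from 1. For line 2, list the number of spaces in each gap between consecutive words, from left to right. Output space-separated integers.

Answer: 4

Derivation:
Line 1: ['tired', 'read'] (min_width=10, slack=3)
Line 2: ['were', 'glass'] (min_width=10, slack=3)
Line 3: ['letter'] (min_width=6, slack=7)
Line 4: ['compound', 'tree'] (min_width=13, slack=0)
Line 5: ['security'] (min_width=8, slack=5)
Line 6: ['content'] (min_width=7, slack=6)
Line 7: ['orange', 'so', 'box'] (min_width=13, slack=0)
Line 8: ['everything'] (min_width=10, slack=3)
Line 9: ['display', 'green'] (min_width=13, slack=0)
Line 10: ['knife', 'guitar'] (min_width=12, slack=1)
Line 11: ['network', 'angry'] (min_width=13, slack=0)
Line 12: ['tower'] (min_width=5, slack=8)
Line 13: ['keyboard'] (min_width=8, slack=5)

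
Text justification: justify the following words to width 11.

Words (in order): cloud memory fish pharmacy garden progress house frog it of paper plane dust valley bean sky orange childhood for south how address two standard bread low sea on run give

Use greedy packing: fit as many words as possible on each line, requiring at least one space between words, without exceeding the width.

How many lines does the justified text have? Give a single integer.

Answer: 18

Derivation:
Line 1: ['cloud'] (min_width=5, slack=6)
Line 2: ['memory', 'fish'] (min_width=11, slack=0)
Line 3: ['pharmacy'] (min_width=8, slack=3)
Line 4: ['garden'] (min_width=6, slack=5)
Line 5: ['progress'] (min_width=8, slack=3)
Line 6: ['house', 'frog'] (min_width=10, slack=1)
Line 7: ['it', 'of', 'paper'] (min_width=11, slack=0)
Line 8: ['plane', 'dust'] (min_width=10, slack=1)
Line 9: ['valley', 'bean'] (min_width=11, slack=0)
Line 10: ['sky', 'orange'] (min_width=10, slack=1)
Line 11: ['childhood'] (min_width=9, slack=2)
Line 12: ['for', 'south'] (min_width=9, slack=2)
Line 13: ['how', 'address'] (min_width=11, slack=0)
Line 14: ['two'] (min_width=3, slack=8)
Line 15: ['standard'] (min_width=8, slack=3)
Line 16: ['bread', 'low'] (min_width=9, slack=2)
Line 17: ['sea', 'on', 'run'] (min_width=10, slack=1)
Line 18: ['give'] (min_width=4, slack=7)
Total lines: 18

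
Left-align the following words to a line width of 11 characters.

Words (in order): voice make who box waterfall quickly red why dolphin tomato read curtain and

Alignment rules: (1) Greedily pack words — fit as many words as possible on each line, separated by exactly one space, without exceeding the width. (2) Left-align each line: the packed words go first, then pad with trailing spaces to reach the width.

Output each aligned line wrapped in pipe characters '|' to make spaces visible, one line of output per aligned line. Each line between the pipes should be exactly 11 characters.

Line 1: ['voice', 'make'] (min_width=10, slack=1)
Line 2: ['who', 'box'] (min_width=7, slack=4)
Line 3: ['waterfall'] (min_width=9, slack=2)
Line 4: ['quickly', 'red'] (min_width=11, slack=0)
Line 5: ['why', 'dolphin'] (min_width=11, slack=0)
Line 6: ['tomato', 'read'] (min_width=11, slack=0)
Line 7: ['curtain', 'and'] (min_width=11, slack=0)

Answer: |voice make |
|who box    |
|waterfall  |
|quickly red|
|why dolphin|
|tomato read|
|curtain and|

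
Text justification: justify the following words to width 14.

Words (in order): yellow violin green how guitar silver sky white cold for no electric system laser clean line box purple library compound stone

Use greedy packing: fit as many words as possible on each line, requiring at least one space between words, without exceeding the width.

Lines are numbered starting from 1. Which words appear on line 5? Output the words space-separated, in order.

Answer: for no

Derivation:
Line 1: ['yellow', 'violin'] (min_width=13, slack=1)
Line 2: ['green', 'how'] (min_width=9, slack=5)
Line 3: ['guitar', 'silver'] (min_width=13, slack=1)
Line 4: ['sky', 'white', 'cold'] (min_width=14, slack=0)
Line 5: ['for', 'no'] (min_width=6, slack=8)
Line 6: ['electric'] (min_width=8, slack=6)
Line 7: ['system', 'laser'] (min_width=12, slack=2)
Line 8: ['clean', 'line', 'box'] (min_width=14, slack=0)
Line 9: ['purple', 'library'] (min_width=14, slack=0)
Line 10: ['compound', 'stone'] (min_width=14, slack=0)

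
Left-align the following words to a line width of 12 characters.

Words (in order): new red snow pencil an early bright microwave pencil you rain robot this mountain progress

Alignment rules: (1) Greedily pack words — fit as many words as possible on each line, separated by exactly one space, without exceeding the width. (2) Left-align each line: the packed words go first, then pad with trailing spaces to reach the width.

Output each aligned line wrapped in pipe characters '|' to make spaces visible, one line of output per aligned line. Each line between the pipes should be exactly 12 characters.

Answer: |new red snow|
|pencil an   |
|early bright|
|microwave   |
|pencil you  |
|rain robot  |
|this        |
|mountain    |
|progress    |

Derivation:
Line 1: ['new', 'red', 'snow'] (min_width=12, slack=0)
Line 2: ['pencil', 'an'] (min_width=9, slack=3)
Line 3: ['early', 'bright'] (min_width=12, slack=0)
Line 4: ['microwave'] (min_width=9, slack=3)
Line 5: ['pencil', 'you'] (min_width=10, slack=2)
Line 6: ['rain', 'robot'] (min_width=10, slack=2)
Line 7: ['this'] (min_width=4, slack=8)
Line 8: ['mountain'] (min_width=8, slack=4)
Line 9: ['progress'] (min_width=8, slack=4)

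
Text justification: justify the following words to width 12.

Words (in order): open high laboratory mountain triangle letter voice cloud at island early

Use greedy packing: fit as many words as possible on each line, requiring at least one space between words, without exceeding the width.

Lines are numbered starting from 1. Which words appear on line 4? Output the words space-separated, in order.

Answer: triangle

Derivation:
Line 1: ['open', 'high'] (min_width=9, slack=3)
Line 2: ['laboratory'] (min_width=10, slack=2)
Line 3: ['mountain'] (min_width=8, slack=4)
Line 4: ['triangle'] (min_width=8, slack=4)
Line 5: ['letter', 'voice'] (min_width=12, slack=0)
Line 6: ['cloud', 'at'] (min_width=8, slack=4)
Line 7: ['island', 'early'] (min_width=12, slack=0)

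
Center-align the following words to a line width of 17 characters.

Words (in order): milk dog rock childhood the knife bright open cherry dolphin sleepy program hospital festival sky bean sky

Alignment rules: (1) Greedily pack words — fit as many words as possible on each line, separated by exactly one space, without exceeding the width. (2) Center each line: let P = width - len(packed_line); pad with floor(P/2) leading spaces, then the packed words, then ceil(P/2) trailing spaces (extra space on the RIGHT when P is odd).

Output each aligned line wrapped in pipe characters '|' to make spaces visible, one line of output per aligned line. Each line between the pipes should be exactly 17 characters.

Line 1: ['milk', 'dog', 'rock'] (min_width=13, slack=4)
Line 2: ['childhood', 'the'] (min_width=13, slack=4)
Line 3: ['knife', 'bright', 'open'] (min_width=17, slack=0)
Line 4: ['cherry', 'dolphin'] (min_width=14, slack=3)
Line 5: ['sleepy', 'program'] (min_width=14, slack=3)
Line 6: ['hospital', 'festival'] (min_width=17, slack=0)
Line 7: ['sky', 'bean', 'sky'] (min_width=12, slack=5)

Answer: |  milk dog rock  |
|  childhood the  |
|knife bright open|
| cherry dolphin  |
| sleepy program  |
|hospital festival|
|  sky bean sky   |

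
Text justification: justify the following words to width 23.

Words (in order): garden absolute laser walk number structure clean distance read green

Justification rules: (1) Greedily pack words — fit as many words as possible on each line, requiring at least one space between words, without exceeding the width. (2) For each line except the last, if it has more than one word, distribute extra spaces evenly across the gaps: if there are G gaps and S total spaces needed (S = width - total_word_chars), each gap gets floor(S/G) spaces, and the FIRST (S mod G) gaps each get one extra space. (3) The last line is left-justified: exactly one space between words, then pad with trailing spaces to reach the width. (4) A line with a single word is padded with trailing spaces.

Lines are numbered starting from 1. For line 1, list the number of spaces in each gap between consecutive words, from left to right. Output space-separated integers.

Answer: 2 2

Derivation:
Line 1: ['garden', 'absolute', 'laser'] (min_width=21, slack=2)
Line 2: ['walk', 'number', 'structure'] (min_width=21, slack=2)
Line 3: ['clean', 'distance', 'read'] (min_width=19, slack=4)
Line 4: ['green'] (min_width=5, slack=18)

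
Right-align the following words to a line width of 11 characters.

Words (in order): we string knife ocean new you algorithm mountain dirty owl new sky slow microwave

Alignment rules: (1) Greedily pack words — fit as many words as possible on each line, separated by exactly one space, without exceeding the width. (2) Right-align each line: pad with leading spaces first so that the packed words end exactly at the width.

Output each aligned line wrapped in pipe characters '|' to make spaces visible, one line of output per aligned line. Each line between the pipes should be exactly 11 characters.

Line 1: ['we', 'string'] (min_width=9, slack=2)
Line 2: ['knife', 'ocean'] (min_width=11, slack=0)
Line 3: ['new', 'you'] (min_width=7, slack=4)
Line 4: ['algorithm'] (min_width=9, slack=2)
Line 5: ['mountain'] (min_width=8, slack=3)
Line 6: ['dirty', 'owl'] (min_width=9, slack=2)
Line 7: ['new', 'sky'] (min_width=7, slack=4)
Line 8: ['slow'] (min_width=4, slack=7)
Line 9: ['microwave'] (min_width=9, slack=2)

Answer: |  we string|
|knife ocean|
|    new you|
|  algorithm|
|   mountain|
|  dirty owl|
|    new sky|
|       slow|
|  microwave|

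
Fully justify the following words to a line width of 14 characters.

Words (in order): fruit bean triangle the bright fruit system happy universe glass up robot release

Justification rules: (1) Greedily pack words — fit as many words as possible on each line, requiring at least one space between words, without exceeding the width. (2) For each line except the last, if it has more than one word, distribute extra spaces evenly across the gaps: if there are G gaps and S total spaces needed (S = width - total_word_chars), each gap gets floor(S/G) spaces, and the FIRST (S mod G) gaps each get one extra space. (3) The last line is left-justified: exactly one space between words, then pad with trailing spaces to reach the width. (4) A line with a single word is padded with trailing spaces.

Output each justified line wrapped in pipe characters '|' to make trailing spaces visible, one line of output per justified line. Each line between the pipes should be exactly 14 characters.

Answer: |fruit     bean|
|triangle   the|
|bright   fruit|
|system   happy|
|universe glass|
|up       robot|
|release       |

Derivation:
Line 1: ['fruit', 'bean'] (min_width=10, slack=4)
Line 2: ['triangle', 'the'] (min_width=12, slack=2)
Line 3: ['bright', 'fruit'] (min_width=12, slack=2)
Line 4: ['system', 'happy'] (min_width=12, slack=2)
Line 5: ['universe', 'glass'] (min_width=14, slack=0)
Line 6: ['up', 'robot'] (min_width=8, slack=6)
Line 7: ['release'] (min_width=7, slack=7)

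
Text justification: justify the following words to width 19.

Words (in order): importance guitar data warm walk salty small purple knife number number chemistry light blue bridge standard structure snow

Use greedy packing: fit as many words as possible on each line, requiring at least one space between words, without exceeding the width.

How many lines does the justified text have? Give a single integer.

Line 1: ['importance', 'guitar'] (min_width=17, slack=2)
Line 2: ['data', 'warm', 'walk'] (min_width=14, slack=5)
Line 3: ['salty', 'small', 'purple'] (min_width=18, slack=1)
Line 4: ['knife', 'number', 'number'] (min_width=19, slack=0)
Line 5: ['chemistry', 'light'] (min_width=15, slack=4)
Line 6: ['blue', 'bridge'] (min_width=11, slack=8)
Line 7: ['standard', 'structure'] (min_width=18, slack=1)
Line 8: ['snow'] (min_width=4, slack=15)
Total lines: 8

Answer: 8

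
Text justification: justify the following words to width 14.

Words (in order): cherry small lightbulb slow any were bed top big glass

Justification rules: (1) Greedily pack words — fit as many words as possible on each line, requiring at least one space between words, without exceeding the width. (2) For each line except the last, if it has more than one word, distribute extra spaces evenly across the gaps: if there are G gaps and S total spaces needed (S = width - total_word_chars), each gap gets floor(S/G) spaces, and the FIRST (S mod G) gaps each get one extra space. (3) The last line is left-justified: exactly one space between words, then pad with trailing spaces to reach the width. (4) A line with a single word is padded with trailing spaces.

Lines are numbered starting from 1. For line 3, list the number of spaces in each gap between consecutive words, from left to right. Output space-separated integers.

Answer: 2 2

Derivation:
Line 1: ['cherry', 'small'] (min_width=12, slack=2)
Line 2: ['lightbulb', 'slow'] (min_width=14, slack=0)
Line 3: ['any', 'were', 'bed'] (min_width=12, slack=2)
Line 4: ['top', 'big', 'glass'] (min_width=13, slack=1)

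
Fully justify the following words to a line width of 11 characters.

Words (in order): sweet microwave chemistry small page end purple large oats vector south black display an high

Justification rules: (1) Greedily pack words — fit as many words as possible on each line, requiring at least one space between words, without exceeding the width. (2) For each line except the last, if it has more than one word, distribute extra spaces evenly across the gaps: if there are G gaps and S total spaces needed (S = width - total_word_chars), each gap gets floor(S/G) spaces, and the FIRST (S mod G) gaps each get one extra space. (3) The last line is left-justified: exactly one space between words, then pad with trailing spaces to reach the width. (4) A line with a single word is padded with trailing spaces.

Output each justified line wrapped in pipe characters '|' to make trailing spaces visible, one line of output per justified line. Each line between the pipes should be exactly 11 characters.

Line 1: ['sweet'] (min_width=5, slack=6)
Line 2: ['microwave'] (min_width=9, slack=2)
Line 3: ['chemistry'] (min_width=9, slack=2)
Line 4: ['small', 'page'] (min_width=10, slack=1)
Line 5: ['end', 'purple'] (min_width=10, slack=1)
Line 6: ['large', 'oats'] (min_width=10, slack=1)
Line 7: ['vector'] (min_width=6, slack=5)
Line 8: ['south', 'black'] (min_width=11, slack=0)
Line 9: ['display', 'an'] (min_width=10, slack=1)
Line 10: ['high'] (min_width=4, slack=7)

Answer: |sweet      |
|microwave  |
|chemistry  |
|small  page|
|end  purple|
|large  oats|
|vector     |
|south black|
|display  an|
|high       |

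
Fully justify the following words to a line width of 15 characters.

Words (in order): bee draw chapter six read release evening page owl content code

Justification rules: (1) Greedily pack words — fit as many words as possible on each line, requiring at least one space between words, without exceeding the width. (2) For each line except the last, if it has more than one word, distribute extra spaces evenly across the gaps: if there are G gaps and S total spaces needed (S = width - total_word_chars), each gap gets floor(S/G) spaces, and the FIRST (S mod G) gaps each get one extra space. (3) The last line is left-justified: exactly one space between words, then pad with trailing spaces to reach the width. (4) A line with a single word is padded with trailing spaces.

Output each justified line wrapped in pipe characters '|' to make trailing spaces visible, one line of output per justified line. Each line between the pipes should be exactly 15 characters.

Line 1: ['bee', 'draw'] (min_width=8, slack=7)
Line 2: ['chapter', 'six'] (min_width=11, slack=4)
Line 3: ['read', 'release'] (min_width=12, slack=3)
Line 4: ['evening', 'page'] (min_width=12, slack=3)
Line 5: ['owl', 'content'] (min_width=11, slack=4)
Line 6: ['code'] (min_width=4, slack=11)

Answer: |bee        draw|
|chapter     six|
|read    release|
|evening    page|
|owl     content|
|code           |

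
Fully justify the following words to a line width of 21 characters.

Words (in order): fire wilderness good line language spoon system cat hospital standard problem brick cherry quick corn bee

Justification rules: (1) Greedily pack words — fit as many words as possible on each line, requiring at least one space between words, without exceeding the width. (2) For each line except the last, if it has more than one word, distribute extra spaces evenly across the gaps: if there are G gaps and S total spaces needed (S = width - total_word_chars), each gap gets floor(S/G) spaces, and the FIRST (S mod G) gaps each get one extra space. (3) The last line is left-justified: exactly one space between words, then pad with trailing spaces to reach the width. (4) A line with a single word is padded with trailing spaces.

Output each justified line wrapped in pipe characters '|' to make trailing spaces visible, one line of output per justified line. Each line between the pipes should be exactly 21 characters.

Line 1: ['fire', 'wilderness', 'good'] (min_width=20, slack=1)
Line 2: ['line', 'language', 'spoon'] (min_width=19, slack=2)
Line 3: ['system', 'cat', 'hospital'] (min_width=19, slack=2)
Line 4: ['standard', 'problem'] (min_width=16, slack=5)
Line 5: ['brick', 'cherry', 'quick'] (min_width=18, slack=3)
Line 6: ['corn', 'bee'] (min_width=8, slack=13)

Answer: |fire  wilderness good|
|line  language  spoon|
|system  cat  hospital|
|standard      problem|
|brick   cherry  quick|
|corn bee             |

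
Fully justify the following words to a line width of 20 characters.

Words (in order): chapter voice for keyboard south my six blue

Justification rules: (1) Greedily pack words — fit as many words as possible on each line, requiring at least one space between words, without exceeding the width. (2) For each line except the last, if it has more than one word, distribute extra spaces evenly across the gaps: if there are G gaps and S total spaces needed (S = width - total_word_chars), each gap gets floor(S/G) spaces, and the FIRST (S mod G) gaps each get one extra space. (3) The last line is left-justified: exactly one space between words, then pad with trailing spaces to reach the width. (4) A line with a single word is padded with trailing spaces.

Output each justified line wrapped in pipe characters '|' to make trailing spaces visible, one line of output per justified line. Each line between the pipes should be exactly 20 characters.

Answer: |chapter   voice  for|
|keyboard   south  my|
|six blue            |

Derivation:
Line 1: ['chapter', 'voice', 'for'] (min_width=17, slack=3)
Line 2: ['keyboard', 'south', 'my'] (min_width=17, slack=3)
Line 3: ['six', 'blue'] (min_width=8, slack=12)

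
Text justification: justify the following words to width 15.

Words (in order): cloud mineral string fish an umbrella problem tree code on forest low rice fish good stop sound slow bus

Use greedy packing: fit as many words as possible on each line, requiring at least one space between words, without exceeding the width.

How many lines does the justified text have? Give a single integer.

Line 1: ['cloud', 'mineral'] (min_width=13, slack=2)
Line 2: ['string', 'fish', 'an'] (min_width=14, slack=1)
Line 3: ['umbrella'] (min_width=8, slack=7)
Line 4: ['problem', 'tree'] (min_width=12, slack=3)
Line 5: ['code', 'on', 'forest'] (min_width=14, slack=1)
Line 6: ['low', 'rice', 'fish'] (min_width=13, slack=2)
Line 7: ['good', 'stop', 'sound'] (min_width=15, slack=0)
Line 8: ['slow', 'bus'] (min_width=8, slack=7)
Total lines: 8

Answer: 8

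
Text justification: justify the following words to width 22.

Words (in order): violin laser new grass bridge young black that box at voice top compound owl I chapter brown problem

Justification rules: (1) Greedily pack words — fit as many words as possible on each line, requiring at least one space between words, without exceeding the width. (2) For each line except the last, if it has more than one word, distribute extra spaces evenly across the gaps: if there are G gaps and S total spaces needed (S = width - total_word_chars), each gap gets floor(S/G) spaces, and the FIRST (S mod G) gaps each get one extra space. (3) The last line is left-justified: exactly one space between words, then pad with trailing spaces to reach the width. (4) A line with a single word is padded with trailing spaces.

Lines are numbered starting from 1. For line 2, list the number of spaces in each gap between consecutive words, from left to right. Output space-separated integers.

Line 1: ['violin', 'laser', 'new', 'grass'] (min_width=22, slack=0)
Line 2: ['bridge', 'young', 'black'] (min_width=18, slack=4)
Line 3: ['that', 'box', 'at', 'voice', 'top'] (min_width=21, slack=1)
Line 4: ['compound', 'owl', 'I', 'chapter'] (min_width=22, slack=0)
Line 5: ['brown', 'problem'] (min_width=13, slack=9)

Answer: 3 3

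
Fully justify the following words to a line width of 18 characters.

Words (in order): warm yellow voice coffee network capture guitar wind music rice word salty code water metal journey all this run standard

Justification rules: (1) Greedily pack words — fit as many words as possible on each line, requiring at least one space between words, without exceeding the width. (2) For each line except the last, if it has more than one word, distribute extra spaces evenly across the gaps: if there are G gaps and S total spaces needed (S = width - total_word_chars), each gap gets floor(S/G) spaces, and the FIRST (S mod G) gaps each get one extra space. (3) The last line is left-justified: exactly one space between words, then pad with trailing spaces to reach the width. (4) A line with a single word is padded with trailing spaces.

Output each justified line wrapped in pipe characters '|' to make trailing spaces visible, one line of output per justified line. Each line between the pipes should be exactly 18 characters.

Answer: |warm  yellow voice|
|coffee     network|
|capture     guitar|
|wind   music  rice|
|word   salty  code|
|water        metal|
|journey  all  this|
|run standard      |

Derivation:
Line 1: ['warm', 'yellow', 'voice'] (min_width=17, slack=1)
Line 2: ['coffee', 'network'] (min_width=14, slack=4)
Line 3: ['capture', 'guitar'] (min_width=14, slack=4)
Line 4: ['wind', 'music', 'rice'] (min_width=15, slack=3)
Line 5: ['word', 'salty', 'code'] (min_width=15, slack=3)
Line 6: ['water', 'metal'] (min_width=11, slack=7)
Line 7: ['journey', 'all', 'this'] (min_width=16, slack=2)
Line 8: ['run', 'standard'] (min_width=12, slack=6)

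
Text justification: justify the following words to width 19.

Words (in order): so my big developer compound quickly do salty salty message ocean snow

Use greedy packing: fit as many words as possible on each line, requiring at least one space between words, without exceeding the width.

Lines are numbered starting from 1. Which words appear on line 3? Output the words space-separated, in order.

Line 1: ['so', 'my', 'big', 'developer'] (min_width=19, slack=0)
Line 2: ['compound', 'quickly', 'do'] (min_width=19, slack=0)
Line 3: ['salty', 'salty', 'message'] (min_width=19, slack=0)
Line 4: ['ocean', 'snow'] (min_width=10, slack=9)

Answer: salty salty message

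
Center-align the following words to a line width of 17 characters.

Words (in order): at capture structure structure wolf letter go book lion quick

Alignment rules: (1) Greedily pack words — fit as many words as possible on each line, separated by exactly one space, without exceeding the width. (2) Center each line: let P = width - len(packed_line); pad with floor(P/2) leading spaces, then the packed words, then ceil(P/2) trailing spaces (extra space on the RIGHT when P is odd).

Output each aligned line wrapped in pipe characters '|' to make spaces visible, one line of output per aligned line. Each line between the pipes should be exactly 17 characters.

Line 1: ['at', 'capture'] (min_width=10, slack=7)
Line 2: ['structure'] (min_width=9, slack=8)
Line 3: ['structure', 'wolf'] (min_width=14, slack=3)
Line 4: ['letter', 'go', 'book'] (min_width=14, slack=3)
Line 5: ['lion', 'quick'] (min_width=10, slack=7)

Answer: |   at capture    |
|    structure    |
| structure wolf  |
| letter go book  |
|   lion quick    |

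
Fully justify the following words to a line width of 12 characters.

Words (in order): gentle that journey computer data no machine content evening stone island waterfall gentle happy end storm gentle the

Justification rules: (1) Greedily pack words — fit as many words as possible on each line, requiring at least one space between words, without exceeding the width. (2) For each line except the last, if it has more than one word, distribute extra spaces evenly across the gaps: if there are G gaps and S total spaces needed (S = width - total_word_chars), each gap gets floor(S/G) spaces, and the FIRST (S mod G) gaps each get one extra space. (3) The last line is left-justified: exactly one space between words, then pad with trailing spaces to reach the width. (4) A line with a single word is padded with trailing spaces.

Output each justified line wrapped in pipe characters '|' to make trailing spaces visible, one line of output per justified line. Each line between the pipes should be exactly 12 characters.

Line 1: ['gentle', 'that'] (min_width=11, slack=1)
Line 2: ['journey'] (min_width=7, slack=5)
Line 3: ['computer'] (min_width=8, slack=4)
Line 4: ['data', 'no'] (min_width=7, slack=5)
Line 5: ['machine'] (min_width=7, slack=5)
Line 6: ['content'] (min_width=7, slack=5)
Line 7: ['evening'] (min_width=7, slack=5)
Line 8: ['stone', 'island'] (min_width=12, slack=0)
Line 9: ['waterfall'] (min_width=9, slack=3)
Line 10: ['gentle', 'happy'] (min_width=12, slack=0)
Line 11: ['end', 'storm'] (min_width=9, slack=3)
Line 12: ['gentle', 'the'] (min_width=10, slack=2)

Answer: |gentle  that|
|journey     |
|computer    |
|data      no|
|machine     |
|content     |
|evening     |
|stone island|
|waterfall   |
|gentle happy|
|end    storm|
|gentle the  |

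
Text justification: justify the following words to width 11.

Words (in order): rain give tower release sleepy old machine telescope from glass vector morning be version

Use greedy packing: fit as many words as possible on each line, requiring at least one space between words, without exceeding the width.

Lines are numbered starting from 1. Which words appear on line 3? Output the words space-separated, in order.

Answer: release

Derivation:
Line 1: ['rain', 'give'] (min_width=9, slack=2)
Line 2: ['tower'] (min_width=5, slack=6)
Line 3: ['release'] (min_width=7, slack=4)
Line 4: ['sleepy', 'old'] (min_width=10, slack=1)
Line 5: ['machine'] (min_width=7, slack=4)
Line 6: ['telescope'] (min_width=9, slack=2)
Line 7: ['from', 'glass'] (min_width=10, slack=1)
Line 8: ['vector'] (min_width=6, slack=5)
Line 9: ['morning', 'be'] (min_width=10, slack=1)
Line 10: ['version'] (min_width=7, slack=4)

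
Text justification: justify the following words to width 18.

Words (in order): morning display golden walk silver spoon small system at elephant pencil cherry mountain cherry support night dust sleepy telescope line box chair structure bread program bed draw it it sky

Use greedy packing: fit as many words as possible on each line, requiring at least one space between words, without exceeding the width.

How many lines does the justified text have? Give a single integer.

Line 1: ['morning', 'display'] (min_width=15, slack=3)
Line 2: ['golden', 'walk', 'silver'] (min_width=18, slack=0)
Line 3: ['spoon', 'small', 'system'] (min_width=18, slack=0)
Line 4: ['at', 'elephant', 'pencil'] (min_width=18, slack=0)
Line 5: ['cherry', 'mountain'] (min_width=15, slack=3)
Line 6: ['cherry', 'support'] (min_width=14, slack=4)
Line 7: ['night', 'dust', 'sleepy'] (min_width=17, slack=1)
Line 8: ['telescope', 'line', 'box'] (min_width=18, slack=0)
Line 9: ['chair', 'structure'] (min_width=15, slack=3)
Line 10: ['bread', 'program', 'bed'] (min_width=17, slack=1)
Line 11: ['draw', 'it', 'it', 'sky'] (min_width=14, slack=4)
Total lines: 11

Answer: 11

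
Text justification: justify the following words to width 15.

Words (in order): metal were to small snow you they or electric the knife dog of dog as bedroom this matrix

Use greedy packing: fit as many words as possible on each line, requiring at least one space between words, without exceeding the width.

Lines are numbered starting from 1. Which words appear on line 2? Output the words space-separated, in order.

Line 1: ['metal', 'were', 'to'] (min_width=13, slack=2)
Line 2: ['small', 'snow', 'you'] (min_width=14, slack=1)
Line 3: ['they', 'or'] (min_width=7, slack=8)
Line 4: ['electric', 'the'] (min_width=12, slack=3)
Line 5: ['knife', 'dog', 'of'] (min_width=12, slack=3)
Line 6: ['dog', 'as', 'bedroom'] (min_width=14, slack=1)
Line 7: ['this', 'matrix'] (min_width=11, slack=4)

Answer: small snow you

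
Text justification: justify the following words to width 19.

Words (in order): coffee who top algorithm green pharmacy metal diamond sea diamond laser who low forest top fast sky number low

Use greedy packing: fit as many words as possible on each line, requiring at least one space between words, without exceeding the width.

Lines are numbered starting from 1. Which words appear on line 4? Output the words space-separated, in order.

Answer: diamond sea diamond

Derivation:
Line 1: ['coffee', 'who', 'top'] (min_width=14, slack=5)
Line 2: ['algorithm', 'green'] (min_width=15, slack=4)
Line 3: ['pharmacy', 'metal'] (min_width=14, slack=5)
Line 4: ['diamond', 'sea', 'diamond'] (min_width=19, slack=0)
Line 5: ['laser', 'who', 'low'] (min_width=13, slack=6)
Line 6: ['forest', 'top', 'fast', 'sky'] (min_width=19, slack=0)
Line 7: ['number', 'low'] (min_width=10, slack=9)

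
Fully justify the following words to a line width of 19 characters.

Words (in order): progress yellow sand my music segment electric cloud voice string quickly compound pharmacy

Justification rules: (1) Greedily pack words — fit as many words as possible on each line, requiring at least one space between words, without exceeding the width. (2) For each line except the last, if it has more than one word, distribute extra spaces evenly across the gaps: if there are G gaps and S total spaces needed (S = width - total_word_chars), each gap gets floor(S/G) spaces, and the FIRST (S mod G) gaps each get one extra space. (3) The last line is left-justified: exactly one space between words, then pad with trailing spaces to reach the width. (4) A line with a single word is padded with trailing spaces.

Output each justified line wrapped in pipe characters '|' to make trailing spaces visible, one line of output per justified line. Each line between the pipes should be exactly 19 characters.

Line 1: ['progress', 'yellow'] (min_width=15, slack=4)
Line 2: ['sand', 'my', 'music'] (min_width=13, slack=6)
Line 3: ['segment', 'electric'] (min_width=16, slack=3)
Line 4: ['cloud', 'voice', 'string'] (min_width=18, slack=1)
Line 5: ['quickly', 'compound'] (min_width=16, slack=3)
Line 6: ['pharmacy'] (min_width=8, slack=11)

Answer: |progress     yellow|
|sand    my    music|
|segment    electric|
|cloud  voice string|
|quickly    compound|
|pharmacy           |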